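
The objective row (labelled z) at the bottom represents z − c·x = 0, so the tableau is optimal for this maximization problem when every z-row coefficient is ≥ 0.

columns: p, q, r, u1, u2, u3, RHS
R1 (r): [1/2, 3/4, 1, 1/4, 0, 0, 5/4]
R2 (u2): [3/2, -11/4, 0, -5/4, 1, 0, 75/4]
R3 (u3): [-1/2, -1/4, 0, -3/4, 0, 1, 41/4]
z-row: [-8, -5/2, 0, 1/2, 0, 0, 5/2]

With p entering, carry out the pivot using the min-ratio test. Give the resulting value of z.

Ratio test on column p — row 1: (5/4)/(1/2) = 5/2; row 2: (75/4)/(3/2) = 25/2; row 3: entry -1/2 ≤ 0. Minimum is 5/2 at row 1 (r leaves); pivot element 1/2.
Pivot on row 1; the z-row RHS becomes 5/2 − (-8)·(5/2) = 45/2.

45/2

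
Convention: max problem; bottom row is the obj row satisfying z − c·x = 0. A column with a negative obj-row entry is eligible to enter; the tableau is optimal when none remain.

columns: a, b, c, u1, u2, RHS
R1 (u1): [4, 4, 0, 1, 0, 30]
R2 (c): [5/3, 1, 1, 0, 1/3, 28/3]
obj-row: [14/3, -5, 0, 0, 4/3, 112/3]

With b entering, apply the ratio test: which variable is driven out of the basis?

u1

Column b entries and ratios — u1: 30/4 = 15/2; c: (28/3)/1 = 28/3.
Smallest ratio is 15/2 in the row of u1, so u1 leaves.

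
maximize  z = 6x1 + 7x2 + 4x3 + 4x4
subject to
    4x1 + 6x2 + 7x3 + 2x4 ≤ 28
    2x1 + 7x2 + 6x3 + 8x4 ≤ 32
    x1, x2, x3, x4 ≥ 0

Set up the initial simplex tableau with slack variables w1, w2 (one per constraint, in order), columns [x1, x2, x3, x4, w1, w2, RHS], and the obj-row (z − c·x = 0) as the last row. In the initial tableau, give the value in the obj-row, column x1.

The obj-row carries the negated objective coefficients: the x1 entry is -6.

-6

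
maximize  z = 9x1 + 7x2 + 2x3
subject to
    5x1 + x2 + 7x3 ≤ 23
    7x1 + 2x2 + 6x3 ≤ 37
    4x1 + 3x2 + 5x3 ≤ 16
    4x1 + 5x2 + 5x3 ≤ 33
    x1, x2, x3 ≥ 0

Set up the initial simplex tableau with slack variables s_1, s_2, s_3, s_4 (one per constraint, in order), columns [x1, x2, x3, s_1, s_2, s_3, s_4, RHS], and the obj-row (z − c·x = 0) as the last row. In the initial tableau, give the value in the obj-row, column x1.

-9

The obj-row carries the negated objective coefficients: the x1 entry is -9.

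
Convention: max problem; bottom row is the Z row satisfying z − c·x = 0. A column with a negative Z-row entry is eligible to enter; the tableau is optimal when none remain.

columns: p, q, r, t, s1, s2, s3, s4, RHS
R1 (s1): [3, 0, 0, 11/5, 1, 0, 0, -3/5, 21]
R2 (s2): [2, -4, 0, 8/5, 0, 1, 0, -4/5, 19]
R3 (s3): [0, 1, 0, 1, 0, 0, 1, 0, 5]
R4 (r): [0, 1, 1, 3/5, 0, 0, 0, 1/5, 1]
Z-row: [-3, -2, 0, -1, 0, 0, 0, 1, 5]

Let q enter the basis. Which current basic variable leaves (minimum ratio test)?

Column q entries and ratios — s1: 0 ≤ 0, skip; s2: -4 ≤ 0, skip; s3: 5/1 = 5; r: 1/1 = 1.
Smallest ratio is 1 in the row of r, so r leaves.

r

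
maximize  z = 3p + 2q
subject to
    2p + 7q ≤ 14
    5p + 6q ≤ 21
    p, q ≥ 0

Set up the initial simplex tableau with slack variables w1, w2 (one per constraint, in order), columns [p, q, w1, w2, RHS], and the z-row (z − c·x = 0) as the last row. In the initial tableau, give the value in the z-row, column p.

-3

The z-row carries the negated objective coefficients: the p entry is -3.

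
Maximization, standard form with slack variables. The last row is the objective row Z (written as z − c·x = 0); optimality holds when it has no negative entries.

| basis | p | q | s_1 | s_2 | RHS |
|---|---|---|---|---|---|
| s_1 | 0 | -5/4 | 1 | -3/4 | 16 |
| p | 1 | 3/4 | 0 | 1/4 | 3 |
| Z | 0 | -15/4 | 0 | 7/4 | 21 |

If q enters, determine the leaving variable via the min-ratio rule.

Column q entries and ratios — s_1: -5/4 ≤ 0, skip; p: 3/(3/4) = 4.
Smallest ratio is 4 in the row of p, so p leaves.

p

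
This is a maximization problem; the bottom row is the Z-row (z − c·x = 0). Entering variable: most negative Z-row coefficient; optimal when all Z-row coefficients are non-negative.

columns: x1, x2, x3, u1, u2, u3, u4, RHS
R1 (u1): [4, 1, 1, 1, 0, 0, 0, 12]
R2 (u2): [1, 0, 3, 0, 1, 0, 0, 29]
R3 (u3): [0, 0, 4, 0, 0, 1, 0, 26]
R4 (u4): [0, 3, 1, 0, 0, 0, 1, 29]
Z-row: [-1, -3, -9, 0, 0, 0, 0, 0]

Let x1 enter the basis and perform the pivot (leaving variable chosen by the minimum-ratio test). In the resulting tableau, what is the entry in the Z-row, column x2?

-11/4

Ratio test on column x1 — row 1: 12/4 = 3; row 2: 29/1 = 29; row 3: entry 0 ≤ 0; row 4: entry 0 ≤ 0. Minimum is 3 at row 1 (u1 leaves); pivot element 4.
Divide row 1 by 4; eliminate column x1 from the other rows.
Z-row update in column x2: -3 − (-1)·(1/4) = -11/4.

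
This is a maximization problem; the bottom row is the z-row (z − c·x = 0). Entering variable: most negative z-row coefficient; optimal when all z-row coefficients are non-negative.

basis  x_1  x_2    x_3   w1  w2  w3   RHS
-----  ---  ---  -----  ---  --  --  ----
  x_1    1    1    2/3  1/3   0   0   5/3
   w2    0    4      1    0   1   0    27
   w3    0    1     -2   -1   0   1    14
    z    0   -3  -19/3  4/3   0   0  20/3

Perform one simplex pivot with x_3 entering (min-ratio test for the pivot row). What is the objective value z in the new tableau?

45/2

Ratio test on column x_3 — row 1: (5/3)/(2/3) = 5/2; row 2: 27/1 = 27; row 3: entry -2 ≤ 0. Minimum is 5/2 at row 1 (x_1 leaves); pivot element 2/3.
Pivot on row 1; the z-row RHS becomes 20/3 − (-19/3)·(5/2) = 45/2.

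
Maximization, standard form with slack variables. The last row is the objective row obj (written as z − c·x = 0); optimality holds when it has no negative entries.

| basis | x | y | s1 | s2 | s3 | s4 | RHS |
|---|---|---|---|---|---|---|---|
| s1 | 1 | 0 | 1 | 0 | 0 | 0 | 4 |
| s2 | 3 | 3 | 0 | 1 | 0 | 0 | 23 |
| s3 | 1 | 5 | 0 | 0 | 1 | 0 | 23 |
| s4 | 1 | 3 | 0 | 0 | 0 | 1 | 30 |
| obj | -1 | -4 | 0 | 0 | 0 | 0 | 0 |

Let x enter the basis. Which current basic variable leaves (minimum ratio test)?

s1

Column x entries and ratios — s1: 4/1 = 4; s2: 23/3 = 23/3; s3: 23/1 = 23; s4: 30/1 = 30.
Smallest ratio is 4 in the row of s1, so s1 leaves.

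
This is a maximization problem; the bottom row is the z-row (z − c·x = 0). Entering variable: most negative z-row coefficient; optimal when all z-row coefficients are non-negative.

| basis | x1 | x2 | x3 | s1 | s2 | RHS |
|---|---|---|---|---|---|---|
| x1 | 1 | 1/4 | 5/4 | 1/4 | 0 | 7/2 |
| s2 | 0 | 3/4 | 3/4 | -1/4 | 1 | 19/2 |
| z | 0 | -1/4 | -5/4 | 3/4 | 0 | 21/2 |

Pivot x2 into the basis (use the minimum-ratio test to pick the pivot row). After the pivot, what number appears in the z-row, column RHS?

41/3

Ratio test on column x2 — row 1: (7/2)/(1/4) = 14; row 2: (19/2)/(3/4) = 38/3. Minimum is 38/3 at row 2 (s2 leaves); pivot element 3/4.
Divide row 2 by 3/4; eliminate column x2 from the other rows.
z-row update in column RHS: 21/2 − (-1/4)·(38/3) = 41/3.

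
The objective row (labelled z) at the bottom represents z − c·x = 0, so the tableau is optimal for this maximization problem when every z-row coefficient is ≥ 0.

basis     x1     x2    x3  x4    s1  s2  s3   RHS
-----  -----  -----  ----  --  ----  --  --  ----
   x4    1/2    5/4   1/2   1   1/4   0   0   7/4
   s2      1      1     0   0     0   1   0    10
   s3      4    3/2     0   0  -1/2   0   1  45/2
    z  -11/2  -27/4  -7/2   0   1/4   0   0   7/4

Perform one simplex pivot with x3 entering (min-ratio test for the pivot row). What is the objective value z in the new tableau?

14

Ratio test on column x3 — row 1: (7/4)/(1/2) = 7/2; row 2: entry 0 ≤ 0; row 3: entry 0 ≤ 0. Minimum is 7/2 at row 1 (x4 leaves); pivot element 1/2.
Pivot on row 1; the z-row RHS becomes 7/4 − (-7/2)·(7/2) = 14.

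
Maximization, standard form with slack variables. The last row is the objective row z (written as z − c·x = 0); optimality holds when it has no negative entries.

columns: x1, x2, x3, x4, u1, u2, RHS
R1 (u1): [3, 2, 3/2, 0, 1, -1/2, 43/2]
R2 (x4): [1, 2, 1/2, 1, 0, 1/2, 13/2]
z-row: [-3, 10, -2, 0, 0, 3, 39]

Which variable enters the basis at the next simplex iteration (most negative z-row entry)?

x1

Negative z-row entries: x1: -3, x3: -2.
The most negative is -3 in column x1, so x1 enters.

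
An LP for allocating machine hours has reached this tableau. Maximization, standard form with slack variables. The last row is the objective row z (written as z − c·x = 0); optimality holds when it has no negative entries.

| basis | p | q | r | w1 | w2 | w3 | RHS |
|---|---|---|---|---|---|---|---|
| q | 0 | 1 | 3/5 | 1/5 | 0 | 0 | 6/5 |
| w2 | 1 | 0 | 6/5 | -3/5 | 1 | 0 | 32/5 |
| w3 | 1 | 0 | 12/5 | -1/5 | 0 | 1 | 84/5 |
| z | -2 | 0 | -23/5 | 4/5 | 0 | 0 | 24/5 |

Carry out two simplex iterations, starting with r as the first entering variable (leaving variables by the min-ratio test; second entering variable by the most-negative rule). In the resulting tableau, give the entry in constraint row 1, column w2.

Ratio test on column r — row 1: (6/5)/(3/5) = 2; row 2: (32/5)/(6/5) = 16/3; row 3: (84/5)/(12/5) = 7. Minimum is 2 at row 1 (q leaves); pivot element 3/5.
Divide row 1 by 3/5; eliminate column r from the other rows.
Second iteration: most negative z-row entry is -2 in column p, so p enters.
Ratio test on column p — row 1: entry 0 ≤ 0; row 2: 4/1 = 4; row 3: 12/1 = 12. Minimum is 4 at row 2 (w2 leaves); pivot element 1.
Divide row 2 by 1; eliminate column p from the other rows.
After both pivots, the entry at constraint row 1, column w2 is 0.

0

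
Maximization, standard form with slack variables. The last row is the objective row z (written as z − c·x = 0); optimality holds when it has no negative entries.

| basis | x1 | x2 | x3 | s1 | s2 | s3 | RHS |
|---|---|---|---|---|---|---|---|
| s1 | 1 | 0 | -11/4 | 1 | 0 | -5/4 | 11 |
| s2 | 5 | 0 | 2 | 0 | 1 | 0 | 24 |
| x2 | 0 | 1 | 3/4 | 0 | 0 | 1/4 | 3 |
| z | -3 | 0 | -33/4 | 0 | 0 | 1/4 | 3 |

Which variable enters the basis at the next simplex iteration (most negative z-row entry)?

x3

Negative z-row entries: x1: -3, x3: -33/4.
The most negative is -33/4 in column x3, so x3 enters.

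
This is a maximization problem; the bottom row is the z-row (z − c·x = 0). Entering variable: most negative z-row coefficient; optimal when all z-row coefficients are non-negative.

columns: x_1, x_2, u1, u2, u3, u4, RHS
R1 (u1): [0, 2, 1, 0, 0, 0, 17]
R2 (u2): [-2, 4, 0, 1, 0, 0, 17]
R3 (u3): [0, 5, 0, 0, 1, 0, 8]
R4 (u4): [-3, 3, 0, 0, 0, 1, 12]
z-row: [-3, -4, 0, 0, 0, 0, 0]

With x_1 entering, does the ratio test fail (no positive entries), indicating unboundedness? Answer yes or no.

yes

Every constraint-row entry in column x_1 is ≤ 0, so increasing x_1 is unbounded.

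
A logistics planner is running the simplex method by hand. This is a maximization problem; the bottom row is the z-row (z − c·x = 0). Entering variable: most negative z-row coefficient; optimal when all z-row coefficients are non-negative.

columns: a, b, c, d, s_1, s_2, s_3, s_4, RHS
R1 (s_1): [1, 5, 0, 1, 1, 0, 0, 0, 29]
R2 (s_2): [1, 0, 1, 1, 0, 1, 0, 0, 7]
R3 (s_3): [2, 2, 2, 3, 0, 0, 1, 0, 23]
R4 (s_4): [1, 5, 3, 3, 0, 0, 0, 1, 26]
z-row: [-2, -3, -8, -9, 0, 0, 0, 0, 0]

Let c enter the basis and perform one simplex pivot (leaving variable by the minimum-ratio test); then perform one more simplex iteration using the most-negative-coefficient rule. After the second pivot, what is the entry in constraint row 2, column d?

1

Ratio test on column c — row 1: entry 0 ≤ 0; row 2: 7/1 = 7; row 3: 23/2 = 23/2; row 4: 26/3 = 26/3. Minimum is 7 at row 2 (s_2 leaves); pivot element 1.
Divide row 2 by 1; eliminate column c from the other rows.
Second iteration: most negative z-row entry is -3 in column b, so b enters.
Ratio test on column b — row 1: 29/5 = 29/5; row 2: entry 0 ≤ 0; row 3: 9/2 = 9/2; row 4: 5/5 = 1. Minimum is 1 at row 4 (s_4 leaves); pivot element 5.
Divide row 4 by 5; eliminate column b from the other rows.
After both pivots, the entry at constraint row 2, column d is 1.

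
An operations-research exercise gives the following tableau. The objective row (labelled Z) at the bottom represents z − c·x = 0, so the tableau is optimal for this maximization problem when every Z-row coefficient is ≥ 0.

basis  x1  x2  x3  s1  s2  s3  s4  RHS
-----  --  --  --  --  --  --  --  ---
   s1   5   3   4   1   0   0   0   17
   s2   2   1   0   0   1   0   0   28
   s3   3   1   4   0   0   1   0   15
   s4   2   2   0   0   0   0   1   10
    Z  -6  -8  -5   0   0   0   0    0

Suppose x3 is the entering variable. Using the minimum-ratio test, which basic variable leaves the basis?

s3

Column x3 entries and ratios — s1: 17/4 = 17/4; s2: 0 ≤ 0, skip; s3: 15/4 = 15/4; s4: 0 ≤ 0, skip.
Smallest ratio is 15/4 in the row of s3, so s3 leaves.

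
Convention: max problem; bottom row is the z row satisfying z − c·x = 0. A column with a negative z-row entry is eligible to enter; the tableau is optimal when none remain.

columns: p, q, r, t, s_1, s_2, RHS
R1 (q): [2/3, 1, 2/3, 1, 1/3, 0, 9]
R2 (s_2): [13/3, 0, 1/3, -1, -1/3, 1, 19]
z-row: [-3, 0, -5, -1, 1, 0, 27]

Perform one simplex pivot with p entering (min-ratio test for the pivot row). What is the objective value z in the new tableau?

Ratio test on column p — row 1: 9/(2/3) = 27/2; row 2: 19/(13/3) = 57/13. Minimum is 57/13 at row 2 (s_2 leaves); pivot element 13/3.
Pivot on row 2; the z-row RHS becomes 27 − (-3)·(57/13) = 522/13.

522/13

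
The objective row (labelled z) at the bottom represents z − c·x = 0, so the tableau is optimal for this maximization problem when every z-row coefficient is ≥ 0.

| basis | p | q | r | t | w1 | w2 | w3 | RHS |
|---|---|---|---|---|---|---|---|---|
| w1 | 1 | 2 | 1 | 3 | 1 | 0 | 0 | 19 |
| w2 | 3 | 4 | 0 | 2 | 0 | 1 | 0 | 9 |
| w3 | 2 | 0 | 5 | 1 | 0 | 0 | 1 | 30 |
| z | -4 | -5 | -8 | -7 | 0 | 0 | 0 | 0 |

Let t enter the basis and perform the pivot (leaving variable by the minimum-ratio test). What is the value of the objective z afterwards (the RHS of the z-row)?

Ratio test on column t — row 1: 19/3 = 19/3; row 2: 9/2 = 9/2; row 3: 30/1 = 30. Minimum is 9/2 at row 2 (w2 leaves); pivot element 2.
Pivot on row 2; the z-row RHS becomes 0 − (-7)·(9/2) = 63/2.

63/2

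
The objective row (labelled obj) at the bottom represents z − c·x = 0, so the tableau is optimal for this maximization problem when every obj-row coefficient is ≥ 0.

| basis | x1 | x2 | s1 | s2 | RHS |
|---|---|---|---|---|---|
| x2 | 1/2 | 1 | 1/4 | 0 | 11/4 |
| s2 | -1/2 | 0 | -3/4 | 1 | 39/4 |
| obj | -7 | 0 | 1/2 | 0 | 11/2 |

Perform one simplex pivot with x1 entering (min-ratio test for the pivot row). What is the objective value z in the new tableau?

Ratio test on column x1 — row 1: (11/4)/(1/2) = 11/2; row 2: entry -1/2 ≤ 0. Minimum is 11/2 at row 1 (x2 leaves); pivot element 1/2.
Pivot on row 1; the obj-row RHS becomes 11/2 − (-7)·(11/2) = 44.

44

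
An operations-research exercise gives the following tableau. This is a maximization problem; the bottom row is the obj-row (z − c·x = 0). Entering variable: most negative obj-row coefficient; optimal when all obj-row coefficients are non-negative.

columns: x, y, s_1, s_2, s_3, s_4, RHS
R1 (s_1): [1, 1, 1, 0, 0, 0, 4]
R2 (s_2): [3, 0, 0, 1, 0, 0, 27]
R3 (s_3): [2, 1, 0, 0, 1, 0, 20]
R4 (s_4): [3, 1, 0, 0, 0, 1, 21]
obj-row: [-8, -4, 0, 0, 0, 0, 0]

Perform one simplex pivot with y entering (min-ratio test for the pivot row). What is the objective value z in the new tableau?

16

Ratio test on column y — row 1: 4/1 = 4; row 2: entry 0 ≤ 0; row 3: 20/1 = 20; row 4: 21/1 = 21. Minimum is 4 at row 1 (s_1 leaves); pivot element 1.
Pivot on row 1; the obj-row RHS becomes 0 − (-4)·4 = 16.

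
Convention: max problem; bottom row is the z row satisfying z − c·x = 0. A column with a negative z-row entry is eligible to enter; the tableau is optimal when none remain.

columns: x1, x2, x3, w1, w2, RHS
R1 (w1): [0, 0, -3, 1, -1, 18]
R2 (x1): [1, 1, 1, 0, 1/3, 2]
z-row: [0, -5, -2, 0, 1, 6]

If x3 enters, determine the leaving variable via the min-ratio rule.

Column x3 entries and ratios — w1: -3 ≤ 0, skip; x1: 2/1 = 2.
Smallest ratio is 2 in the row of x1, so x1 leaves.

x1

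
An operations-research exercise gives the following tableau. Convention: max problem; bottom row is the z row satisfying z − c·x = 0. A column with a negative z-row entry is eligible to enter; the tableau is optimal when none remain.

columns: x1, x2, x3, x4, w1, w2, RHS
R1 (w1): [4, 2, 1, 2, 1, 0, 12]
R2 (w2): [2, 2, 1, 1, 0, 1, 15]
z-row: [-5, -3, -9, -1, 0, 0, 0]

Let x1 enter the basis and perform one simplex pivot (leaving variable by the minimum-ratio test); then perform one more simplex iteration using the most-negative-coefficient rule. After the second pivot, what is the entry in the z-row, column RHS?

108

Ratio test on column x1 — row 1: 12/4 = 3; row 2: 15/2 = 15/2. Minimum is 3 at row 1 (w1 leaves); pivot element 4.
Divide row 1 by 4; eliminate column x1 from the other rows.
Second iteration: most negative z-row entry is -31/4 in column x3, so x3 enters.
Ratio test on column x3 — row 1: 3/(1/4) = 12; row 2: 9/(1/2) = 18. Minimum is 12 at row 1 (x1 leaves); pivot element 1/4.
Divide row 1 by 1/4; eliminate column x3 from the other rows.
After both pivots, the entry at the z-row, column RHS is 108.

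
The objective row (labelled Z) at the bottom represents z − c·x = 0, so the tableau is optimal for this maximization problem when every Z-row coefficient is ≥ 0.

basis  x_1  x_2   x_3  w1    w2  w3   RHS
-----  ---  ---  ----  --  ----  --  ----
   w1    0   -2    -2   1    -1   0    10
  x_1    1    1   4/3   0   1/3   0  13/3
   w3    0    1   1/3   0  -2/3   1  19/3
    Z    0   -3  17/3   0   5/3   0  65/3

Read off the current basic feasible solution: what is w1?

10

w1 is basic (row 1); its value is the RHS of that row, 10.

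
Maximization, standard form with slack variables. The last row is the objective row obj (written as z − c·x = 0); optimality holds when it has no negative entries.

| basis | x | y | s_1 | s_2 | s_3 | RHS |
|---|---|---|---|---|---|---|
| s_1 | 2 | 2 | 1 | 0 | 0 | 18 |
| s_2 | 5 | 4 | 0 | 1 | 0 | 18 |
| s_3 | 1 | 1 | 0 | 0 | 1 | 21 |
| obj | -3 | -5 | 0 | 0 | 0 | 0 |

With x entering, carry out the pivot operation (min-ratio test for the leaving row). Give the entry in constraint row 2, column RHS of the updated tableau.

Ratio test on column x — row 1: 18/2 = 9; row 2: 18/5 = 18/5; row 3: 21/1 = 21. Minimum is 18/5 at row 2 (s_2 leaves); pivot element 5.
Divide row 2 by 5; eliminate column x from the other rows.
In the new row 2, the RHS entry is the old entry divided by the pivot: 18/5 = 18/5.

18/5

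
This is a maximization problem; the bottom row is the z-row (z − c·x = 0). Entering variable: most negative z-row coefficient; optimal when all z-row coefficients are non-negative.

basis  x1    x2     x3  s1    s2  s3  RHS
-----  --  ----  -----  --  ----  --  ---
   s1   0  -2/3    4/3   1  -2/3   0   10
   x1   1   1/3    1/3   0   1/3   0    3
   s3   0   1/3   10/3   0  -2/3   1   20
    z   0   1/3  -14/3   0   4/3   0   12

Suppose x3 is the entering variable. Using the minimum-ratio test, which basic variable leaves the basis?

s3

Column x3 entries and ratios — s1: 10/(4/3) = 15/2; x1: 3/(1/3) = 9; s3: 20/(10/3) = 6.
Smallest ratio is 6 in the row of s3, so s3 leaves.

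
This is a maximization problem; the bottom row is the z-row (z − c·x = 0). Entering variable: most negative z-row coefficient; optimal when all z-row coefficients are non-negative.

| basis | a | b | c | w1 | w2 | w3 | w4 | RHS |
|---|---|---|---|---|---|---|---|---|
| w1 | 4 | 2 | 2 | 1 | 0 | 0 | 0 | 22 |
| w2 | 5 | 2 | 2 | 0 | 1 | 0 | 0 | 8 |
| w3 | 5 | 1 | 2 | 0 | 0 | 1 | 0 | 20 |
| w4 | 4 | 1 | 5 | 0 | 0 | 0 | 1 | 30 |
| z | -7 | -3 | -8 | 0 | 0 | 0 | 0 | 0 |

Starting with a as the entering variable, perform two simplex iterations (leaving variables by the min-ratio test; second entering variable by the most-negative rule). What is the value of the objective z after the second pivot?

Ratio test on column a — row 1: 22/4 = 11/2; row 2: 8/5 = 8/5; row 3: 20/5 = 4; row 4: 30/4 = 15/2. Minimum is 8/5 at row 2 (w2 leaves); pivot element 5.
Pivot on row 2; the z-row RHS becomes 0 − (-7)·(8/5) = 56/5.
Next entering variable (most negative z-row entry -26/5): c.
Ratio test on column c — row 1: (78/5)/(2/5) = 39; row 2: (8/5)/(2/5) = 4; row 3: entry 0 ≤ 0; row 4: (118/5)/(17/5) = 118/17. Minimum is 4 at row 2 (a leaves); pivot element 2/5.
After the second pivot the z-row RHS is 56/5 − (-26/5)·4 = 32.

32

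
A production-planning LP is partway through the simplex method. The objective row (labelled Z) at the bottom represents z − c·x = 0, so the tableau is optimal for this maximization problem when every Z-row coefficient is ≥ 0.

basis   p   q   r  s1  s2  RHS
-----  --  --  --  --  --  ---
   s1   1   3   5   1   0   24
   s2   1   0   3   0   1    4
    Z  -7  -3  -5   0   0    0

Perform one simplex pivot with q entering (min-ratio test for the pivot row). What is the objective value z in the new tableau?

Ratio test on column q — row 1: 24/3 = 8; row 2: entry 0 ≤ 0. Minimum is 8 at row 1 (s1 leaves); pivot element 3.
Pivot on row 1; the Z-row RHS becomes 0 − (-3)·8 = 24.

24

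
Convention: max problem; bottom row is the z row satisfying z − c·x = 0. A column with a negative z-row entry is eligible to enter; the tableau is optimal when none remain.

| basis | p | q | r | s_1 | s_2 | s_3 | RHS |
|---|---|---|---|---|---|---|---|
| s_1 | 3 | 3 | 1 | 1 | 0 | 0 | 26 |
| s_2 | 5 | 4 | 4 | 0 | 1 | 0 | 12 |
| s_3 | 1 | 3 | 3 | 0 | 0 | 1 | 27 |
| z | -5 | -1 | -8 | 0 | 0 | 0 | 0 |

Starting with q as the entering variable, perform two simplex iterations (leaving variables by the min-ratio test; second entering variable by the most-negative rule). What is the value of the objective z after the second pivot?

Ratio test on column q — row 1: 26/3 = 26/3; row 2: 12/4 = 3; row 3: 27/3 = 9. Minimum is 3 at row 2 (s_2 leaves); pivot element 4.
Pivot on row 2; the z-row RHS becomes 0 − (-1)·3 = 3.
Next entering variable (most negative z-row entry -7): r.
Ratio test on column r — row 1: entry -2 ≤ 0; row 2: 3/1 = 3; row 3: entry 0 ≤ 0. Minimum is 3 at row 2 (q leaves); pivot element 1.
After the second pivot the z-row RHS is 3 − (-7)·3 = 24.

24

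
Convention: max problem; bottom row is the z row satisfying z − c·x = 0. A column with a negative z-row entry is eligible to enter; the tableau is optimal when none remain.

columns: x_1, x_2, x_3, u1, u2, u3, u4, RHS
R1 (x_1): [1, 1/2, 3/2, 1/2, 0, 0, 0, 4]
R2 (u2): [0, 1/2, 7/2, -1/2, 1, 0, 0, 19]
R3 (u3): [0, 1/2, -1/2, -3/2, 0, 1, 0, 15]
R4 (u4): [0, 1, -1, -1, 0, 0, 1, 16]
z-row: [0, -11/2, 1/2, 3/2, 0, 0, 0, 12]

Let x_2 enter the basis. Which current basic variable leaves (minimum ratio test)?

x_1

Column x_2 entries and ratios — x_1: 4/(1/2) = 8; u2: 19/(1/2) = 38; u3: 15/(1/2) = 30; u4: 16/1 = 16.
Smallest ratio is 8 in the row of x_1, so x_1 leaves.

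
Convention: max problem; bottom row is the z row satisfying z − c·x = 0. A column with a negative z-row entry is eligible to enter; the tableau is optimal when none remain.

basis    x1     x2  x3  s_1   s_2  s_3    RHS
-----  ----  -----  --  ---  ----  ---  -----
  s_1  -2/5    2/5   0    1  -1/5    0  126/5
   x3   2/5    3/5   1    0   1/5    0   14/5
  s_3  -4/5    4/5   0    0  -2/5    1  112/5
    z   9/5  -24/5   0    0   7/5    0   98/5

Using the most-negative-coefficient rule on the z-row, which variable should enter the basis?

Negative z-row entries: x2: -24/5.
The most negative is -24/5 in column x2, so x2 enters.

x2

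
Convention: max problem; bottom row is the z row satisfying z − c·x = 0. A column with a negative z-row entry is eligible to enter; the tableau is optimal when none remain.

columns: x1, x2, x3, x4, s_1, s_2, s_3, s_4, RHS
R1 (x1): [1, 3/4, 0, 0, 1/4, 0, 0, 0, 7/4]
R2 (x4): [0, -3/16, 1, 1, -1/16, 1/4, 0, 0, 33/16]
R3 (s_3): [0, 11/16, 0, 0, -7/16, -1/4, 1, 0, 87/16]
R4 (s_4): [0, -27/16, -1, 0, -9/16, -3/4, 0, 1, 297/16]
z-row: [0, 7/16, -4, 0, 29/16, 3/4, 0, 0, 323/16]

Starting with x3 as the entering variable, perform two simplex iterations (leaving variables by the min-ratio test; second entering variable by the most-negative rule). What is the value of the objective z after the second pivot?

175/6

Ratio test on column x3 — row 1: entry 0 ≤ 0; row 2: (33/16)/1 = 33/16; row 3: entry 0 ≤ 0; row 4: entry -1 ≤ 0. Minimum is 33/16 at row 2 (x4 leaves); pivot element 1.
Pivot on row 2; the z-row RHS becomes 323/16 − (-4)·(33/16) = 455/16.
Next entering variable (most negative z-row entry -5/16): x2.
Ratio test on column x2 — row 1: (7/4)/(3/4) = 7/3; row 2: entry -3/16 ≤ 0; row 3: (87/16)/(11/16) = 87/11; row 4: entry -15/8 ≤ 0. Minimum is 7/3 at row 1 (x1 leaves); pivot element 3/4.
After the second pivot the z-row RHS is 455/16 − (-5/16)·(7/3) = 175/6.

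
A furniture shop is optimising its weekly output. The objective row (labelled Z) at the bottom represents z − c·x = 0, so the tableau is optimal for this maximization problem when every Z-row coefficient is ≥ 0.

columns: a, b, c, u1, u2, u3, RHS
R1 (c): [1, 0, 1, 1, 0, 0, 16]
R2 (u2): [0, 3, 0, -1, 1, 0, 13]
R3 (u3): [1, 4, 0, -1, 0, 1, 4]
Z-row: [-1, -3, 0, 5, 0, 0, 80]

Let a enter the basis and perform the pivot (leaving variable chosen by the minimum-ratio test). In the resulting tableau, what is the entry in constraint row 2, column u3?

0

Ratio test on column a — row 1: 16/1 = 16; row 2: entry 0 ≤ 0; row 3: 4/1 = 4. Minimum is 4 at row 3 (u3 leaves); pivot element 1.
Divide row 3 by 1; eliminate column a from the other rows.
Row 2 update in column u3: 0 − 0·1 = 0.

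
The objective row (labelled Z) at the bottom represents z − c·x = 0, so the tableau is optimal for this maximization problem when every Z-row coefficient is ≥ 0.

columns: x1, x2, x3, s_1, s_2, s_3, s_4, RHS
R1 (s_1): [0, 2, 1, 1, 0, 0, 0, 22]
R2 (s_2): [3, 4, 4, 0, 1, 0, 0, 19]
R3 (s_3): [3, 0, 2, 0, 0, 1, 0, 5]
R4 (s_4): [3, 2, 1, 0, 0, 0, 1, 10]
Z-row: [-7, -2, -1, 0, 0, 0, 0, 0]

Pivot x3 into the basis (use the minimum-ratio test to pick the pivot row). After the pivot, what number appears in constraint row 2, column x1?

-3

Ratio test on column x3 — row 1: 22/1 = 22; row 2: 19/4 = 19/4; row 3: 5/2 = 5/2; row 4: 10/1 = 10. Minimum is 5/2 at row 3 (s_3 leaves); pivot element 2.
Divide row 3 by 2; eliminate column x3 from the other rows.
Row 2 update in column x1: 3 − 4·(3/2) = -3.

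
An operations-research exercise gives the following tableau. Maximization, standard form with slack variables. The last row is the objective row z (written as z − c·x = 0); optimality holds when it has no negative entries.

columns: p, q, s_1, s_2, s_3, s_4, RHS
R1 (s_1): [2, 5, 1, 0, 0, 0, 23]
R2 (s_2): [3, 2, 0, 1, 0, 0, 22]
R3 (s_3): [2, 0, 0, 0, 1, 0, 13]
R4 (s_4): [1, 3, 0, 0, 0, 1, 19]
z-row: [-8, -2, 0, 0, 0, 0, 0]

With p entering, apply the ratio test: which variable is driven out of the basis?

Column p entries and ratios — s_1: 23/2 = 23/2; s_2: 22/3 = 22/3; s_3: 13/2 = 13/2; s_4: 19/1 = 19.
Smallest ratio is 13/2 in the row of s_3, so s_3 leaves.

s_3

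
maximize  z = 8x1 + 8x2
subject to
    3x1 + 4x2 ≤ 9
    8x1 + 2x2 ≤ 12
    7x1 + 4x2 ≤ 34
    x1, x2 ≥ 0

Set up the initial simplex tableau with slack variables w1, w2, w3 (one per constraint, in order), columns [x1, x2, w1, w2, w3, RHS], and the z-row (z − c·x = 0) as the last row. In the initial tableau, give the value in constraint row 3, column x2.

Constraint 3 has coefficient 4 on x2.

4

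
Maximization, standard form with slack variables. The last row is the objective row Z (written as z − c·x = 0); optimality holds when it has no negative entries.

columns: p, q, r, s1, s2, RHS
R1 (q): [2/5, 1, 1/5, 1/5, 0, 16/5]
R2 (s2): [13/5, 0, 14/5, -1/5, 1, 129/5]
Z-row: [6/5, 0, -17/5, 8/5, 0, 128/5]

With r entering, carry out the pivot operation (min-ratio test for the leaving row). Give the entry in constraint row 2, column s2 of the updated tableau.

5/14

Ratio test on column r — row 1: (16/5)/(1/5) = 16; row 2: (129/5)/(14/5) = 129/14. Minimum is 129/14 at row 2 (s2 leaves); pivot element 14/5.
Divide row 2 by 14/5; eliminate column r from the other rows.
In the new row 2, the s2 entry is the old entry divided by the pivot: 1/(14/5) = 5/14.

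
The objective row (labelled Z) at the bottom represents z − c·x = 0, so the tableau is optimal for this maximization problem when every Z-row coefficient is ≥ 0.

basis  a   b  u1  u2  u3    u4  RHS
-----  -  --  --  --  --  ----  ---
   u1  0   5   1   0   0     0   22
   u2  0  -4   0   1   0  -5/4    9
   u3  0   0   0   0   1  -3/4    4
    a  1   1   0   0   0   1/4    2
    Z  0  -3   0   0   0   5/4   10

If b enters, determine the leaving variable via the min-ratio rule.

Column b entries and ratios — u1: 22/5 = 22/5; u2: -4 ≤ 0, skip; u3: 0 ≤ 0, skip; a: 2/1 = 2.
Smallest ratio is 2 in the row of a, so a leaves.

a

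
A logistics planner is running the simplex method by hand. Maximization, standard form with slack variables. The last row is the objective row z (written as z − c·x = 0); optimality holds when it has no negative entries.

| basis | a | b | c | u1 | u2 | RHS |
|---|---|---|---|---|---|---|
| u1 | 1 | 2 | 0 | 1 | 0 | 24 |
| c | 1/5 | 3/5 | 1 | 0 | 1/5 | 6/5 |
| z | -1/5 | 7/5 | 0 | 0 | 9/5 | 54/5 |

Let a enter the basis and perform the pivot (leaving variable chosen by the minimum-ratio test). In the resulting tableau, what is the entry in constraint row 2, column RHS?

Ratio test on column a — row 1: 24/1 = 24; row 2: (6/5)/(1/5) = 6. Minimum is 6 at row 2 (c leaves); pivot element 1/5.
Divide row 2 by 1/5; eliminate column a from the other rows.
In the new row 2, the RHS entry is the old entry divided by the pivot: (6/5)/(1/5) = 6.

6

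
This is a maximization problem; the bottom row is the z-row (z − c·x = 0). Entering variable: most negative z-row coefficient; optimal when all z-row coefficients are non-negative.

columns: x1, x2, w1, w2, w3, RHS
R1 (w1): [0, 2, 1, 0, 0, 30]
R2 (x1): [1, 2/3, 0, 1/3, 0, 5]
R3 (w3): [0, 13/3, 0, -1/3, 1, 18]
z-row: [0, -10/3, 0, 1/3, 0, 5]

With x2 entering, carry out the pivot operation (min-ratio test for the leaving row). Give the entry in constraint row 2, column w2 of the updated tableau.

Ratio test on column x2 — row 1: 30/2 = 15; row 2: 5/(2/3) = 15/2; row 3: 18/(13/3) = 54/13. Minimum is 54/13 at row 3 (w3 leaves); pivot element 13/3.
Divide row 3 by 13/3; eliminate column x2 from the other rows.
Row 2 update in column w2: 1/3 − (2/3)·(-1/13) = 5/13.

5/13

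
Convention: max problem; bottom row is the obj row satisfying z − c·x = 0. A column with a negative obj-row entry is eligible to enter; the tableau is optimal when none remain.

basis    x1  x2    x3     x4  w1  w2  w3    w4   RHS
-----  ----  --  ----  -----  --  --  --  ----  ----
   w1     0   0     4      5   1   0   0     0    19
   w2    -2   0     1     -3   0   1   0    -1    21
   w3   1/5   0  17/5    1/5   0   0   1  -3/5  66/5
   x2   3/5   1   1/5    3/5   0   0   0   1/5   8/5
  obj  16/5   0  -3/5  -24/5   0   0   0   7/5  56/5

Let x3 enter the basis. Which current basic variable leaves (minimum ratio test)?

w3

Column x3 entries and ratios — w1: 19/4 = 19/4; w2: 21/1 = 21; w3: (66/5)/(17/5) = 66/17; x2: (8/5)/(1/5) = 8.
Smallest ratio is 66/17 in the row of w3, so w3 leaves.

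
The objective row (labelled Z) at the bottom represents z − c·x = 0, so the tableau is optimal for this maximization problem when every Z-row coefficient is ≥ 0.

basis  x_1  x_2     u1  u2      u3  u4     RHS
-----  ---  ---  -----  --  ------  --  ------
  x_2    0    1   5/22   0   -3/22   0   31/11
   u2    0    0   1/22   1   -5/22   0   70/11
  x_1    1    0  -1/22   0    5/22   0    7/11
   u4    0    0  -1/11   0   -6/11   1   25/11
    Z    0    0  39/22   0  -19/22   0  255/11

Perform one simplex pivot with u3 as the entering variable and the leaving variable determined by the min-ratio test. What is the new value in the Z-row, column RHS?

128/5

Ratio test on column u3 — row 1: entry -3/22 ≤ 0; row 2: entry -5/22 ≤ 0; row 3: (7/11)/(5/22) = 14/5; row 4: entry -6/11 ≤ 0. Minimum is 14/5 at row 3 (x_1 leaves); pivot element 5/22.
Divide row 3 by 5/22; eliminate column u3 from the other rows.
Z-row update in column RHS: 255/11 − (-19/22)·(14/5) = 128/5.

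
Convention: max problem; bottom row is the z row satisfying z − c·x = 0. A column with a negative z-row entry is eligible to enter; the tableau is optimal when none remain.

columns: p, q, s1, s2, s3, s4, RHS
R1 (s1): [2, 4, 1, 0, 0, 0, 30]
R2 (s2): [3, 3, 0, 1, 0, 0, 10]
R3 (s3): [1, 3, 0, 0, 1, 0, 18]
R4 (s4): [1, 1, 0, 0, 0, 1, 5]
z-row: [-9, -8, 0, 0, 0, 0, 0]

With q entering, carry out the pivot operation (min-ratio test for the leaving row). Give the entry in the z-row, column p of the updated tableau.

-1

Ratio test on column q — row 1: 30/4 = 15/2; row 2: 10/3 = 10/3; row 3: 18/3 = 6; row 4: 5/1 = 5. Minimum is 10/3 at row 2 (s2 leaves); pivot element 3.
Divide row 2 by 3; eliminate column q from the other rows.
z-row update in column p: -9 − (-8)·1 = -1.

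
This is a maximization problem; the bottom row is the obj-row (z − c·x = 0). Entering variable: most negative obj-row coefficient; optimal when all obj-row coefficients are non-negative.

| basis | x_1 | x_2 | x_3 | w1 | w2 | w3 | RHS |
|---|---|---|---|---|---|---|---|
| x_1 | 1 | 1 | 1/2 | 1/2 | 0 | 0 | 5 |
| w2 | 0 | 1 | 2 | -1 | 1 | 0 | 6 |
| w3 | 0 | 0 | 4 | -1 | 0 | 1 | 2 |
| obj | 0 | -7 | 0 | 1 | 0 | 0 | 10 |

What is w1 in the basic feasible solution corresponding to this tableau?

0

w1 is not in the basis, so in the current basic feasible solution w1 = 0.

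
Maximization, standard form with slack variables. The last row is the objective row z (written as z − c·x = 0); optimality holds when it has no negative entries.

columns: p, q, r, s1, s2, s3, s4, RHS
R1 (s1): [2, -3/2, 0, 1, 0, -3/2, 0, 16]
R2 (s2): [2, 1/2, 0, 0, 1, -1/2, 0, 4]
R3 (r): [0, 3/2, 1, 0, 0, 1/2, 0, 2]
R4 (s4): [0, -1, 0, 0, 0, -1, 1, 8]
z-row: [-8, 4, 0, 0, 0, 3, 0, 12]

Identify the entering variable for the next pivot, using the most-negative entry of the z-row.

Negative z-row entries: p: -8.
The most negative is -8 in column p, so p enters.

p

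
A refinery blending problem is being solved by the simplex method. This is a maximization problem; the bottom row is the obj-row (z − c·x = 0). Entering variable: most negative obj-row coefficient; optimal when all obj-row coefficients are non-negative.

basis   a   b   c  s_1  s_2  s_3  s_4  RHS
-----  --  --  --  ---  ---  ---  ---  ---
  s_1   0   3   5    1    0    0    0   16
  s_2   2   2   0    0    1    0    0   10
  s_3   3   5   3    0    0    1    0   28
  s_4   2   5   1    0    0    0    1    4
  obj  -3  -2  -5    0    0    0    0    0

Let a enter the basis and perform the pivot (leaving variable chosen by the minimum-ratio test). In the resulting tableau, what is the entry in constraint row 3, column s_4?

-3/2

Ratio test on column a — row 1: entry 0 ≤ 0; row 2: 10/2 = 5; row 3: 28/3 = 28/3; row 4: 4/2 = 2. Minimum is 2 at row 4 (s_4 leaves); pivot element 2.
Divide row 4 by 2; eliminate column a from the other rows.
Row 3 update in column s_4: 0 − 3·(1/2) = -3/2.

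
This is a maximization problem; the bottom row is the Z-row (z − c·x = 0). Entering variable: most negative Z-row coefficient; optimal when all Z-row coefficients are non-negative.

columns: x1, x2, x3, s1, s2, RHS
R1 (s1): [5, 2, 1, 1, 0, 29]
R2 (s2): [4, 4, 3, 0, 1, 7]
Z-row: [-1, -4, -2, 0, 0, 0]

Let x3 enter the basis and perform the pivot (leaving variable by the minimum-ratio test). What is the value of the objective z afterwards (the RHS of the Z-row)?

14/3

Ratio test on column x3 — row 1: 29/1 = 29; row 2: 7/3 = 7/3. Minimum is 7/3 at row 2 (s2 leaves); pivot element 3.
Pivot on row 2; the Z-row RHS becomes 0 − (-2)·(7/3) = 14/3.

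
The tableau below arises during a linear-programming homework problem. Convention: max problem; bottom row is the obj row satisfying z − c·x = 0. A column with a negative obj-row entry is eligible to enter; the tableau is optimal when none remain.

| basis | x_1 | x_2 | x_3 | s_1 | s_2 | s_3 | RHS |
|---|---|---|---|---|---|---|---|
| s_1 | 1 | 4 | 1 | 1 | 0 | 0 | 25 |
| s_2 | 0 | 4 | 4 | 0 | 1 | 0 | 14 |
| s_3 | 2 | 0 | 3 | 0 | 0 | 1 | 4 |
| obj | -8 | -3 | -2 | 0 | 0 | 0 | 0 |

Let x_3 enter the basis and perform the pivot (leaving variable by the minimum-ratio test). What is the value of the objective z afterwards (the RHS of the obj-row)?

Ratio test on column x_3 — row 1: 25/1 = 25; row 2: 14/4 = 7/2; row 3: 4/3 = 4/3. Minimum is 4/3 at row 3 (s_3 leaves); pivot element 3.
Pivot on row 3; the obj-row RHS becomes 0 − (-2)·(4/3) = 8/3.

8/3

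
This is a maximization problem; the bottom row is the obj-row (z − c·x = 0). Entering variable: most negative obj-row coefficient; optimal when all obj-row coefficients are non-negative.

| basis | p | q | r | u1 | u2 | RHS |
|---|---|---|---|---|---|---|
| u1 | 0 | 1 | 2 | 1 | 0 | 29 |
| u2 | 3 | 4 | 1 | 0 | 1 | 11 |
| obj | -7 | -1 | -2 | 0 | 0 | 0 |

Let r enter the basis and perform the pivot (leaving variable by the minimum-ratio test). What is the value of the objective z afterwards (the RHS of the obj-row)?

Ratio test on column r — row 1: 29/2 = 29/2; row 2: 11/1 = 11. Minimum is 11 at row 2 (u2 leaves); pivot element 1.
Pivot on row 2; the obj-row RHS becomes 0 − (-2)·11 = 22.

22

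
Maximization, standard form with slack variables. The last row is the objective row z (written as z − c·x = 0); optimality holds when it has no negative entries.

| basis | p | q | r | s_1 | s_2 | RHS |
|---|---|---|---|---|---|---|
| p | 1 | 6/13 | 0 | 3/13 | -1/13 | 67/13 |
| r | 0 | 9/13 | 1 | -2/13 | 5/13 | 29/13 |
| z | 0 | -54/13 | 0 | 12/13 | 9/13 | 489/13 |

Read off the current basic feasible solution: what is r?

r is basic (row 2); its value is the RHS of that row, 29/13.

29/13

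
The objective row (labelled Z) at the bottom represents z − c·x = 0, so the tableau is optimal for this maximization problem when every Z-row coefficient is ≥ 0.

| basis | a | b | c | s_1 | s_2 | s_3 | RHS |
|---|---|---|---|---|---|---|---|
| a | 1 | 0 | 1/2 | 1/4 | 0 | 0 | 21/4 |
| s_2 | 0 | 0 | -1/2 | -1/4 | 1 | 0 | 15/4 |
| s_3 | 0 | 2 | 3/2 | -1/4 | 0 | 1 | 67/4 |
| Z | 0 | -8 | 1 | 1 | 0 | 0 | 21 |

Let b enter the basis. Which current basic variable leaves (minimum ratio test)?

Column b entries and ratios — a: 0 ≤ 0, skip; s_2: 0 ≤ 0, skip; s_3: (67/4)/2 = 67/8.
Smallest ratio is 67/8 in the row of s_3, so s_3 leaves.

s_3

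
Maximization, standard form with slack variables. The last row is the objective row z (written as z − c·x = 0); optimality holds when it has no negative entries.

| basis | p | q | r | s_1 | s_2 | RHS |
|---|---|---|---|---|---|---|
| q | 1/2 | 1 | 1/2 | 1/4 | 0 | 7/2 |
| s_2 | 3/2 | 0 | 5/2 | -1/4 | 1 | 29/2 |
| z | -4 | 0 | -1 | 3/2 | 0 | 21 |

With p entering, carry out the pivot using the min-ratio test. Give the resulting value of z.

49

Ratio test on column p — row 1: (7/2)/(1/2) = 7; row 2: (29/2)/(3/2) = 29/3. Minimum is 7 at row 1 (q leaves); pivot element 1/2.
Pivot on row 1; the z-row RHS becomes 21 − (-4)·7 = 49.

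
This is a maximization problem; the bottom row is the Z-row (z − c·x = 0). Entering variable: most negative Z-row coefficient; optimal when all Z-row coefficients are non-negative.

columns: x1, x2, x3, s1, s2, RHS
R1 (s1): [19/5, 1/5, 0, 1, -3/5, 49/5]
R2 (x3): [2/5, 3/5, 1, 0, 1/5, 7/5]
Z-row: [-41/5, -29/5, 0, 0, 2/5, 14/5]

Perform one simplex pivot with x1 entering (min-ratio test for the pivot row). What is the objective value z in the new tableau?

Ratio test on column x1 — row 1: (49/5)/(19/5) = 49/19; row 2: (7/5)/(2/5) = 7/2. Minimum is 49/19 at row 1 (s1 leaves); pivot element 19/5.
Pivot on row 1; the Z-row RHS becomes 14/5 − (-41/5)·(49/19) = 455/19.

455/19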